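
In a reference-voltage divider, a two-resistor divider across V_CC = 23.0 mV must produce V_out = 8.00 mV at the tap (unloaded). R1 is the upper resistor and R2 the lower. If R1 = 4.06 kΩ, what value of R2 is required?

R2 ≈ 2.17 kΩ

The divider ratio is R2/(R1+R2) = 8.00/23.0 = 0.3478.
Rearranging, R2 = R1·k/(1−k) = 4.06 × 0.5333 = 2.165 kΩ.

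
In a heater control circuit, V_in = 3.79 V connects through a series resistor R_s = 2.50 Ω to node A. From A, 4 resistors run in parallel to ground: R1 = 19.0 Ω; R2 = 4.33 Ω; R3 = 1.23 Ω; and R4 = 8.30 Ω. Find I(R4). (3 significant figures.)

Combine the parallel branches: R_p = (1/19.0 + 1/4.33 + 1/1.23 + 1/8.30)⁻¹ = 0.8216 Ω.
Node voltage V_A = V_in · R_p/(R_s + R_p) = 3.79 × 0.2474 = 0.9375 V.
I(R4) = V_A / R4 = 0.9375/8.30 = 0.1130 A.
(Check via current divider: I_total = 1.141 A; share G_k/ΣG = 0.09899 → same result.)

I ≈ 0.113 A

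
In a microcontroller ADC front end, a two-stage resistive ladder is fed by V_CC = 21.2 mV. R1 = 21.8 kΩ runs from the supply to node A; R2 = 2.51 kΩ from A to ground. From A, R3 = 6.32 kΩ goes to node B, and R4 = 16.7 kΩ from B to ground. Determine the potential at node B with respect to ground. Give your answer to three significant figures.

Looking into the second stage from A: R3 + R4 = 23.02 kΩ appears in parallel with R2.
R2 ‖ (R3+R4) = 2.263 kΩ.
So V_A = 21.2 × 0.09405 = 1.994 mV.
Then the unloaded second divider: V_B = V_A × R4/(R3+R4) = 1.994 × 0.7255 = 1.447 mV.

V_B ≈ 1.45 mV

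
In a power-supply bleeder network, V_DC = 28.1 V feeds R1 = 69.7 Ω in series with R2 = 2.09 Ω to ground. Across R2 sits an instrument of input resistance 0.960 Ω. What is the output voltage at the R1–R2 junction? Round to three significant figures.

The load sits in parallel with R2, giving an effective lower resistance R2' = R2·R_L/(R2+R_L) = 0.6578 Ω.
Now apply the divider: V_out = 28.1 × 0.009350 = 0.2627 V.

V_out ≈ 0.263 V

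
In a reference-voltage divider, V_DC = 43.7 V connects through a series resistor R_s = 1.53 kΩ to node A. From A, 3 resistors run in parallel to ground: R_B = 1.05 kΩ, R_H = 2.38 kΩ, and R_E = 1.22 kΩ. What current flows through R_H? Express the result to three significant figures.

Parallel bank: R_p = 1/(1/1.05 + 1/2.38 + 1/1.22) = 0.4562 kΩ.
V_A = 43.7 × 0.4562/1.986 = 10.04 V.
Branch current I = V_A/R_H = 10.04/2.38 = 4.217 mA.

I ≈ 4.22 mA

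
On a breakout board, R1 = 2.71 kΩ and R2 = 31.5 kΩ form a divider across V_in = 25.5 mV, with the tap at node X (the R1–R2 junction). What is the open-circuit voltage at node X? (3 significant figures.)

V_th is the unloaded tap voltage: V_in · R2/(R1+R2) = 25.5 × 0.9208 = 23.48 mV.

V_th ≈ 23.5 mV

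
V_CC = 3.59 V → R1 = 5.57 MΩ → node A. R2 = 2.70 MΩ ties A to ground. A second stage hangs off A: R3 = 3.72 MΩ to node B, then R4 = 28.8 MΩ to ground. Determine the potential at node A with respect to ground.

The second stage (R3 + R4 = 32.52 MΩ) loads node A in parallel with R2.
R2 ‖ (R3+R4) = 2.493 MΩ.
So V_A = 3.59 × 0.3092 = 1.110 V.

V_A ≈ 1.11 V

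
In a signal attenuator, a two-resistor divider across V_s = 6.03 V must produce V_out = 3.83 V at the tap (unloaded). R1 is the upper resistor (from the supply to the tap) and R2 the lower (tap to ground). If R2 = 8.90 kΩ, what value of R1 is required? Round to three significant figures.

R1 ≈ 5.11 kΩ

V_out/V_s = R2/(R1+R2) = 0.6352.
Rearranging, R1 = R2·(1−k)/k = 8.90 × 0.5744 = 5.112 kΩ.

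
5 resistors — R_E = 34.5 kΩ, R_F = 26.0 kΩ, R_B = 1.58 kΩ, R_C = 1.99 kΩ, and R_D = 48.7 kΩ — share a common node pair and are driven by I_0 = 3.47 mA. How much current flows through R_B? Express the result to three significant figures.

Total conductance ΣG = 1/34.5 + 1/26.0 + 1/1.58 + 1/1.99 + 1/48.7 = 1.223 (units of 1/kΩ).
By the current-divider rule, I = I_0 · G_k/ΣG = 3.47 × 0.5173 = 1.795 mA.

I ≈ 1.80 mA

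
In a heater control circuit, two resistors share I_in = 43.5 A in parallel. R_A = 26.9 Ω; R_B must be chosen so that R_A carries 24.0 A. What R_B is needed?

R_B ≈ 33.1 Ω

Two-branch current divider: I_A = I_in · R_B/(R_A + R_B).
With f = 0.5517, R_B = R_A · f/(1−f) = 26.9 × 1.231 = 33.11 Ω.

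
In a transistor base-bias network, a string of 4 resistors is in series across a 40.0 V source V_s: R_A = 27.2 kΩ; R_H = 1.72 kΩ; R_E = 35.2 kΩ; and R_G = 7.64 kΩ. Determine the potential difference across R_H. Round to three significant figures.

V ≈ 0.959 V

ΣR = 27.2 + 1.72 + 35.2 + 7.64 = 71.76 kΩ.
Voltage divider: V = V_s · (1.720 / 71.76) = 40.0 × 0.02397 = 0.9588 V.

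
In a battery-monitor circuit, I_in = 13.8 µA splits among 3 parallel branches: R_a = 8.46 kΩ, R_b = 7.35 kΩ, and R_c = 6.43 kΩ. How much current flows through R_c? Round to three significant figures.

I ≈ 5.24 µA

ΣG = 1/8.46 + 1/7.35 + 1/6.43 = 0.4098.
By the current-divider rule, I = I_in · G_k/ΣG = 13.8 × 0.3795 = 5.237 µA.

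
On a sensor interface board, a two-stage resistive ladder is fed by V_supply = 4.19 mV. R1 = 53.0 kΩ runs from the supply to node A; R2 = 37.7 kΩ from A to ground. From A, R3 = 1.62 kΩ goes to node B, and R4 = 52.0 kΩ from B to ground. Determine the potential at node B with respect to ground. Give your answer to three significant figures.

V_B ≈ 1.20 mV

The second stage (R3 + R4 = 53.62 kΩ) loads node A in parallel with R2.
Effective lower resistance at A: R2 ‖ 53.62 = 22.14 kΩ.
So V_A = 4.19 × 0.2946 = 1.234 mV.
Then the unloaded second divider: V_B = V_A × R4/(R3+R4) = 1.234 × 0.9698 = 1.197 mV.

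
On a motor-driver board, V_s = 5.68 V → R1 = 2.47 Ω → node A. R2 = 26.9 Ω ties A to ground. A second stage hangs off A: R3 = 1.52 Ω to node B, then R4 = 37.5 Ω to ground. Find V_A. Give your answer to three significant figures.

V_A ≈ 4.92 V

The second stage (R3 + R4 = 39.02 Ω) loads node A in parallel with R2.
Effective lower resistance at A: R2 ‖ 39.02 = 15.92 Ω.
V_A = 5.68 × 15.92/(2.47 + 15.92) = 4.917 V.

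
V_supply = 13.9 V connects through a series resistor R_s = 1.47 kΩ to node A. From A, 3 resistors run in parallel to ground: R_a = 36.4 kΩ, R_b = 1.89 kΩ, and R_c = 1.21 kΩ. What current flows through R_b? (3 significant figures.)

I ≈ 2.42 mA

Combine the parallel branches: R_p = (1/36.4 + 1/1.89 + 1/1.21)⁻¹ = 0.7231 kΩ.
V_A by voltage divider: V_A = 13.9 × 0.7231/(1.47 + 0.7231) = 4.583 V.
I(R_b) = V_A / R_b = 4.583/1.89 = 2.425 mA.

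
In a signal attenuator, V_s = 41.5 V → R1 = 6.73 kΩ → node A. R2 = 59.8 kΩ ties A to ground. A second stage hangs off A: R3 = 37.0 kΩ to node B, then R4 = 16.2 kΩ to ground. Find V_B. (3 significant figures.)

Looking into the second stage from A: R3 + R4 = 53.20 kΩ appears in parallel with R2.
R2 ‖ (R3+R4) = 28.15 kΩ.
V_A = 41.5 × 28.15/(6.73 + 28.15) = 33.49 V.
Then the unloaded second divider: V_B = V_A × R4/(R3+R4) = 33.49 × 0.3045 = 10.20 V.

V_B ≈ 10.2 V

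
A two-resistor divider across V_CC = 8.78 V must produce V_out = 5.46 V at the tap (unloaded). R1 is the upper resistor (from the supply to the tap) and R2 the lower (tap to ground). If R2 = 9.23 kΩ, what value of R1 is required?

V_out/V_CC = R2/(R1+R2) = 0.6219.
R1 = R2·(1/k − 1) = 9.23 × 0.6081 = 5.612 kΩ.

R1 ≈ 5.61 kΩ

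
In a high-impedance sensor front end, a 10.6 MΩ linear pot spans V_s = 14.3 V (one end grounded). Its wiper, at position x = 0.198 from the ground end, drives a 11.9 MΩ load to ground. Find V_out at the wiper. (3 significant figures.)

V_out ≈ 2.48 V

The pot divides into 8.501 MΩ above the wiper and 2.099 MΩ below.
R_L loads the lower segment: effective lower R = 1.784 MΩ.
V_out = 14.3 × 1.784/(8.501 + 1.784) = 2.481 V.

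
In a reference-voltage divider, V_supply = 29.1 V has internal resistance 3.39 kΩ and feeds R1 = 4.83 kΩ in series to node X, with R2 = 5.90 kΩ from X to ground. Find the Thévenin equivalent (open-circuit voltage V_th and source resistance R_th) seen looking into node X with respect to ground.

R1' = 3.39 + 4.83 = 8.220 kΩ (source resistance + R1).
V_th is the unloaded tap voltage: V_supply · R2/(R1'+R2) = 29.1 × 0.4178 = 12.16 V.
With V_supply suppressed (replaced by a short), R_th = R1' ‖ R2 = (8.220 × 5.90)/(8.220 + 5.90) = 3.435 kΩ.

V_th ≈ 12.2 V, R_th ≈ 3.43 kΩ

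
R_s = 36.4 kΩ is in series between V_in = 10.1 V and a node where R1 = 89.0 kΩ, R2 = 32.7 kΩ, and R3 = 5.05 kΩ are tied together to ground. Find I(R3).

Equivalent of the parallel group: R_p = 4.170 kΩ.
V_A by voltage divider: V_A = 10.1 × 4.170/(36.4 + 4.170) = 1.038 V.
I(R3) = V_A / R3 = 1.038/5.05 = 0.2055 mA.
(Equivalently: I_total = 0.2490 mA, then current-divider fraction G_k/ΣG = 0.8256.)

I ≈ 0.206 mA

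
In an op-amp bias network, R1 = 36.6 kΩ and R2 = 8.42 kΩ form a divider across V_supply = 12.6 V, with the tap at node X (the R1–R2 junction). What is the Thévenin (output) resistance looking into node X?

Looking into X with the source shorted: R_th = R1·R2/(R1+R2) = 36.60 × 8.42/45.02 = 6.845 kΩ.

R_th ≈ 6.85 kΩ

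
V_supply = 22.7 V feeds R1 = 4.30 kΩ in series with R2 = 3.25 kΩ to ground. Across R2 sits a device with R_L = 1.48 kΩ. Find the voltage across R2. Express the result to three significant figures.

V_out ≈ 4.34 V

R2 ‖ R_L = (3.25 × 1.48)/(3.25 + 1.48) = 1.017 kΩ.
Voltage divider with the loaded lower leg: V_out = 22.7 × 1.017/(4.30 + 1.017) = 22.7 × 0.1913 = 4.342 V.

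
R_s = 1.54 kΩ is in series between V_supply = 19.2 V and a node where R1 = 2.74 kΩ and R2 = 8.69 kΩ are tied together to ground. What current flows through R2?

I ≈ 1.27 mA

Combine the parallel branches: R_p = (1/2.74 + 1/8.69)⁻¹ = 2.083 kΩ.
V_A by voltage divider: V_A = 19.2 × 2.083/(1.54 + 2.083) = 11.04 V.
I(R2) = V_A / R2 = 11.04/8.69 = 1.270 mA.
(Check via current divider: I_total = 5.299 mA; share G_k/ΣG = 0.2397 → same result.)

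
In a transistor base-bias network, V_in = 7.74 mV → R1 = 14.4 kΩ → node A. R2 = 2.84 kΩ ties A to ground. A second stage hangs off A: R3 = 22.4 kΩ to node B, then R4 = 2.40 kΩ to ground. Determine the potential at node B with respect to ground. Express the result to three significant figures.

Looking into the second stage from A: R3 + R4 = 24.80 kΩ appears in parallel with R2.
R2 ‖ (R3+R4) = 2.548 kΩ.
So V_A = 7.74 × 0.1504 = 1.164 mV.
Then the unloaded second divider: V_B = V_A × R4/(R3+R4) = 1.164 × 0.09677 = 0.1126 mV.

V_B ≈ 0.113 mV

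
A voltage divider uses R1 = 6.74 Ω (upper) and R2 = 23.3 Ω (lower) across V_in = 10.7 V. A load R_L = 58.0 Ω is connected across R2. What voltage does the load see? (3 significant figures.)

V_out ≈ 7.61 V

The load sits in parallel with R2, giving an effective lower resistance R2' = R2·R_L/(R2+R_L) = 16.62 Ω.
Voltage divider with the loaded lower leg: V_out = 10.7 × 16.62/(6.74 + 16.62) = 10.7 × 0.7115 = 7.613 V.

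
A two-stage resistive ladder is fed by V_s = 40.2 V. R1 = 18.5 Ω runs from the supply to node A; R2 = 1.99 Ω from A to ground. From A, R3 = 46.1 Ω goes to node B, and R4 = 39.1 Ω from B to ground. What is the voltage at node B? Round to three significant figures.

Node A sees R2 in parallel with the series input of stage 2, R3 + R4 = 85.20 Ω.
R2 ‖ (R3+R4) = 1.945 Ω.
V_A = 40.2 × 1.945/(18.5 + 1.945) = 3.824 V.
Then the unloaded second divider: V_B = V_A × R4/(R3+R4) = 3.824 × 0.4589 = 1.755 V.

V_B ≈ 1.75 V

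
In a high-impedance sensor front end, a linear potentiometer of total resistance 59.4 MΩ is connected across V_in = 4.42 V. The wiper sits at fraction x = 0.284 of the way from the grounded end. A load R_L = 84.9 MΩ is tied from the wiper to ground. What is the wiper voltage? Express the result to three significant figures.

Split the track: R_lower = x·R_p = 16.87 MΩ, R_upper = (1−x)·R_p = 42.53 MΩ.
R_L loads the lower segment: effective lower R = 14.07 MΩ.
Loaded-divider output: V_out = 4.42 × 0.2486 = 1.099 V.

V_out ≈ 1.10 V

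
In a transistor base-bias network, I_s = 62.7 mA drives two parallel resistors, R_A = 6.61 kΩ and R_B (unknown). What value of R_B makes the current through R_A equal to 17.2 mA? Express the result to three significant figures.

R_B ≈ 2.50 kΩ

The fraction through R_A equals R_B/(R_A+R_B).
17.2/62.7 = R_B/(R_A + R_B) → R_B = R_A · (0.2743)/(1 − 0.2743) = 6.61 × 0.3780 = 2.499 kΩ.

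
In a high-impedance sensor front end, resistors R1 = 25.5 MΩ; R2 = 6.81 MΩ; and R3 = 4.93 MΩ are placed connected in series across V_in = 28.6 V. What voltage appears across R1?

ΣR = 25.5 + 6.81 + 4.93 = 37.24 MΩ.
V = V_in · R/ΣR = 28.6 × 0.6847 = 19.58 V.

V ≈ 19.6 V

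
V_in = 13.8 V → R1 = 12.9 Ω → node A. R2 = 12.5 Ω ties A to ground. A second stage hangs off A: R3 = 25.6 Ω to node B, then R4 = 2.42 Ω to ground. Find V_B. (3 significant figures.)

V_B ≈ 0.478 V

Looking into the second stage from A: R3 + R4 = 28.02 Ω appears in parallel with R2.
R2 ‖ (R3+R4) = 8.644 Ω.
So V_A = 13.8 × 0.4012 = 5.537 V.
Then the unloaded second divider: V_B = V_A × R4/(R3+R4) = 5.537 × 0.08637 = 0.4782 V.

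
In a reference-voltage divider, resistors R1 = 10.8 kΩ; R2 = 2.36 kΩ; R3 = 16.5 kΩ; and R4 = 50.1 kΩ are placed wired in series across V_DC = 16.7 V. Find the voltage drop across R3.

Total series resistance ΣR = 10.8 + 2.36 + 16.5 + 50.1 = 79.76 kΩ.
V = V_DC · R/ΣR = 16.7 × 0.2069 = 3.455 V.

V ≈ 3.45 V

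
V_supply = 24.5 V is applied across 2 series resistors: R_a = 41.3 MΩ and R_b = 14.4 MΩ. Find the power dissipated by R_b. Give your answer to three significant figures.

P ≈ 2.79 µW

The common current is I = 24.5/55.70 = 0.4399 µA.
P = I²R = 0.1935 × 14.4 = 2.786 µW.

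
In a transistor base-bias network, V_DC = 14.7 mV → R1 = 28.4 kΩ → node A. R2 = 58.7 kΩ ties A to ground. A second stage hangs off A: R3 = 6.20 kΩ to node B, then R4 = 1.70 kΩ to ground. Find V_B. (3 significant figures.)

Node A sees R2 in parallel with the series input of stage 2, R3 + R4 = 7.900 kΩ.
Effective lower resistance at A: R2 ‖ 7.900 = 6.963 kΩ.
So V_A = 14.7 × 0.1969 = 2.894 mV.
V_B = V_A × 0.2152 = 0.6228 mV.

V_B ≈ 0.623 mV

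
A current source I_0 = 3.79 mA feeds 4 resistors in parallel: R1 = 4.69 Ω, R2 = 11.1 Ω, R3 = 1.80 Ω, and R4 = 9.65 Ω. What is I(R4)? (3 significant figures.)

I ≈ 0.408 mA

ΣG = 1/4.69 + 1/11.1 + 1/1.80 + 1/9.65 = 0.9625.
R4 takes the fraction G_k/ΣG = 0.1036/0.9625 = 0.1077, so I = 3.79 × 0.1077 = 0.4081 mA.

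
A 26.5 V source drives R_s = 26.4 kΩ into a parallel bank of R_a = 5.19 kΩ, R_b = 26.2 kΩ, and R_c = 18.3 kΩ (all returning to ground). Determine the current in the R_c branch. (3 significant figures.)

I ≈ 0.170 mA

Parallel bank: R_p = 1/(1/5.19 + 1/26.2 + 1/18.3) = 3.503 kΩ.
Node voltage V_A = V_supply · R_p/(R_s + R_p) = 26.5 × 0.1171 = 3.104 V.
Branch current I = V_A/R_c = 3.104/18.3 = 0.1696 mA.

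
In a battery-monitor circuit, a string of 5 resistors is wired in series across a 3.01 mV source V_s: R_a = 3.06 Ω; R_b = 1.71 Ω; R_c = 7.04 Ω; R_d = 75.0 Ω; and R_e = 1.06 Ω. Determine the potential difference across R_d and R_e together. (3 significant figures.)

ΣR = 3.06 + 1.71 + 7.04 + 75.0 + 1.06 = 87.87 Ω.
R_{R_d..R_e} = 75.0 + 1.06 = 76.06 Ω.
Voltage divider: V = V_s · (76.06 / 87.87) = 3.01 × 0.8656 = 2.605 mV.

V ≈ 2.61 mV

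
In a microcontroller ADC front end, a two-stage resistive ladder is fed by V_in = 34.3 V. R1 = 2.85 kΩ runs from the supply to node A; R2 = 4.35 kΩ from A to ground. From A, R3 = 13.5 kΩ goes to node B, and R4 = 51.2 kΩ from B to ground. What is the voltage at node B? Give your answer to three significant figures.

V_B ≈ 16.0 V

The second stage (R3 + R4 = 64.70 kΩ) loads node A in parallel with R2.
R2 ‖ (R3+R4) = 4.076 kΩ.
V_A = 34.3 × 4.076/(2.85 + 4.076) = 20.19 V.
Stage 2 is unloaded, so V_B = V_A · R4/(R3+R4) = 20.19 × 51.2/64.70 = 15.97 V.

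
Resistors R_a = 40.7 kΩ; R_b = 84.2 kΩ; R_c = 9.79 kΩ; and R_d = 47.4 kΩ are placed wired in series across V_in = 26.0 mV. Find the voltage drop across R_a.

ΣR = 40.7 + 84.2 + 9.79 + 47.4 = 182.1 kΩ.
By the voltage-divider rule, V = 26.0 × 40.70/182.1 = 5.811 mV.

V ≈ 5.81 mV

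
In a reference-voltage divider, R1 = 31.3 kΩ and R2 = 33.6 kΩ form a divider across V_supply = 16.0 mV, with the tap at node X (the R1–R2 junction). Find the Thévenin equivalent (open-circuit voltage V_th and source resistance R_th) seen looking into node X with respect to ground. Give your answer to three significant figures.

V_th is the unloaded tap voltage: V_supply · R2/(R1+R2) = 16.0 × 0.5177 = 8.284 mV.
With V_supply suppressed (replaced by a short), R_th = R1 ‖ R2 = (31.30 × 33.6)/(31.30 + 33.6) = 16.20 kΩ.

V_th ≈ 8.28 mV, R_th ≈ 16.2 kΩ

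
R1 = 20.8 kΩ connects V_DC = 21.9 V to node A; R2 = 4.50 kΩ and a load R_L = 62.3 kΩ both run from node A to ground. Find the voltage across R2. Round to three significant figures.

V_out ≈ 3.68 V

The load sits in parallel with R2, giving an effective lower resistance R2' = R2·R_L/(R2+R_L) = 4.197 kΩ.
Then V_out = V_DC · R2'/(R1 + R2') = 21.9 × 4.197/25.00 = 3.677 V.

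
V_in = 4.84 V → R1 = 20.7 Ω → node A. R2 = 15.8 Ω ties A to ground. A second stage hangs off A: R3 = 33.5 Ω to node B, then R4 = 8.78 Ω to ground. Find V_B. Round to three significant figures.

V_B ≈ 0.359 V

Node A sees R2 in parallel with the series input of stage 2, R3 + R4 = 42.28 Ω.
R2 ‖ (R3+R4) = 11.50 Ω.
First divider: V_A = V_in · 11.50/(20.7 + 11.50) = 1.729 V.
Stage 2 is unloaded, so V_B = V_A · R4/(R3+R4) = 1.729 × 8.78/42.28 = 0.3590 V.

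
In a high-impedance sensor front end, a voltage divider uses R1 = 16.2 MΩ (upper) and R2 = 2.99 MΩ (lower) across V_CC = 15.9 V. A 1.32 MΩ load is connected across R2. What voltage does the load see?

The load sits in parallel with R2, giving an effective lower resistance R2' = R2·R_L/(R2+R_L) = 0.9157 MΩ.
Now apply the divider: V_out = 15.9 × 0.05350 = 0.8507 V.

V_out ≈ 0.851 V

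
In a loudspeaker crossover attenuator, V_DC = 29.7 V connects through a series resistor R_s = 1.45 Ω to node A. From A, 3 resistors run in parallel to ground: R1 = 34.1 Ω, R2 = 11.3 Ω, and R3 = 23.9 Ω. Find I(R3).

Equivalent of the parallel group: R_p = 6.263 Ω.
Node voltage V_A = V_DC · R_p/(R_s + R_p) = 29.7 × 0.8120 = 24.12 V.
Branch current I = V_A/R3 = 24.12/23.9 = 1.009 A.

I ≈ 1.01 A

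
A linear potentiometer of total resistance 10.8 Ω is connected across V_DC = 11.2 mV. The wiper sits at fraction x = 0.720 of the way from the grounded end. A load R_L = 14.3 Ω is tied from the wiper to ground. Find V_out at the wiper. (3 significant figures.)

Lower segment x·R_p = 7.776 Ω; upper segment (1−x)·R_p = 3.024 Ω.
Lower segment in parallel with the load: 7.776 ‖ 14.3 = 5.037 Ω.
Then V_out = V_DC · 5.037/(3.024 + 5.037) = 6.998 mV.

V_out ≈ 7.00 mV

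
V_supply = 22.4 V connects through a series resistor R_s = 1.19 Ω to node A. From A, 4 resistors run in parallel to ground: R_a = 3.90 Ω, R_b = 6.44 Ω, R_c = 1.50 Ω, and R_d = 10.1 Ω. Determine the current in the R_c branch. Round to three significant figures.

I ≈ 6.22 A

Combine the parallel branches: R_p = (1/3.90 + 1/6.44 + 1/1.50 + 1/10.1)⁻¹ = 0.8494 Ω.
V_A = 22.4 × 0.8494/2.039 = 9.329 V.
I(R_c) = V_A / R_c = 9.329/1.50 = 6.219 A.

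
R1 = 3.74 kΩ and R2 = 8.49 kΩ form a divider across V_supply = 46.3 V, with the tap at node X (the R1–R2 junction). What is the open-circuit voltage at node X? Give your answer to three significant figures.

V_th is the unloaded tap voltage: V_supply · R2/(R1+R2) = 46.3 × 0.6942 = 32.14 V.

V_th ≈ 32.1 V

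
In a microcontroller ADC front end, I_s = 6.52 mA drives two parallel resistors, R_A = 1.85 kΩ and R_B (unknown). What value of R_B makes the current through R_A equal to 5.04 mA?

R_B ≈ 6.30 kΩ

The fraction through R_A equals R_B/(R_A+R_B).
With f = 0.7730, R_B = R_A · f/(1−f) = 1.85 × 3.405 = 6.300 kΩ.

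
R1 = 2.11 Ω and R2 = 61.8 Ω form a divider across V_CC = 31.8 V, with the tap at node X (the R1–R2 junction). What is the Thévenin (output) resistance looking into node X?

R_th ≈ 2.04 Ω

With V_CC suppressed (replaced by a short), R_th = R1 ‖ R2 = (2.110 × 61.8)/(2.110 + 61.8) = 2.040 Ω.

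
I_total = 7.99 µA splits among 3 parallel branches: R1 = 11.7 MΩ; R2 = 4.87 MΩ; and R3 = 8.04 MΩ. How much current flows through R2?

ΣG = 1/11.7 + 1/4.87 + 1/8.04 = 0.4152.
R2 takes the fraction G_k/ΣG = 0.2053/0.4152 = 0.4946, so I = 7.99 × 0.4946 = 3.952 µA.

I ≈ 3.95 µA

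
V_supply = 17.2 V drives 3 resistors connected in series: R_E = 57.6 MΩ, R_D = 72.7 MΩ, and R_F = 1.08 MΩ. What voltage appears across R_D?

ΣR = 57.6 + 72.7 + 1.08 = 131.4 MΩ.
Voltage divider: V = V_supply · (72.70 / 131.4) = 17.2 × 0.5534 = 9.518 V.

V ≈ 9.52 V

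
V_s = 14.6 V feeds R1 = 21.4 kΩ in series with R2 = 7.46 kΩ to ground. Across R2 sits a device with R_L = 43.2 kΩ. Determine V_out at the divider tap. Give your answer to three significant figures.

V_out ≈ 3.35 V

First combine the lower leg with the load: R2 ‖ R_L = 6.361 kΩ.
Voltage divider with the loaded lower leg: V_out = 14.6 × 6.361/(21.4 + 6.361) = 14.6 × 0.2291 = 3.346 V.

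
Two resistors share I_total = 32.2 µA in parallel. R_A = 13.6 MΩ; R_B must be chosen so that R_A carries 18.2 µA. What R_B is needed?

R_B ≈ 17.7 MΩ

Two-branch current divider: I_A = I_total · R_B/(R_A + R_B).
With f = 0.5652, R_B = R_A · f/(1−f) = 13.6 × 1.300 = 17.68 MΩ.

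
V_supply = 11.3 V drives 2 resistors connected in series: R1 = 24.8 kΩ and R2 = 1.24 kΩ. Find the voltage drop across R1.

Total series resistance ΣR = 24.8 + 1.24 = 26.04 kΩ.
V = V_supply · R/ΣR = 11.3 × 0.9524 = 10.76 V.

V ≈ 10.8 V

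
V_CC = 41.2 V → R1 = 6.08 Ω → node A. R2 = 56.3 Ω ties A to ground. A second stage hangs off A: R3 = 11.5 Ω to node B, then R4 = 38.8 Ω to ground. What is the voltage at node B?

The second stage (R3 + R4 = 50.30 Ω) loads node A in parallel with R2.
R2 ‖ (R3+R4) = 26.57 Ω.
So V_A = 41.2 × 0.8138 = 33.53 V.
V_B = V_A × 0.7714 = 25.86 V.

V_B ≈ 25.9 V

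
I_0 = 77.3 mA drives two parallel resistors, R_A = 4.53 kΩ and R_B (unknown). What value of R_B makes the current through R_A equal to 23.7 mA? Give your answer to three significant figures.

In a two-way split, I_A/I_0 = R_B/(R_A + R_B).
With f = 0.3066, R_B = R_A · f/(1−f) = 4.53 × 0.4422 = 2.003 kΩ.

R_B ≈ 2.00 kΩ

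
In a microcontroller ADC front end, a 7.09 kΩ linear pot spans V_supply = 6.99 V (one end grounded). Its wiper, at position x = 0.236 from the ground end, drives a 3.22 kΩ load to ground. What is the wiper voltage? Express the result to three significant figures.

V_out ≈ 1.18 V

The pot divides into 5.417 kΩ above the wiper and 1.673 kΩ below.
(x·R_p) ‖ R_L = 1.101 kΩ.
Then V_out = V_supply · 1.101/(5.417 + 1.101) = 1.181 V.
(Unloaded: V_out = x·V_supply = 1.65 V.)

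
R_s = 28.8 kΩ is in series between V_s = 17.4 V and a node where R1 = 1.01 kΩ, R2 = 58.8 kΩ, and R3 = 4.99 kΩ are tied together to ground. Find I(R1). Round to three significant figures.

I ≈ 0.482 mA

Equivalent of the parallel group: R_p = 0.8282 kΩ.
V_A by voltage divider: V_A = 17.4 × 0.8282/(28.8 + 0.8282) = 0.4864 V.
I(R1) = V_A / R1 = 0.4864/1.01 = 0.4815 mA.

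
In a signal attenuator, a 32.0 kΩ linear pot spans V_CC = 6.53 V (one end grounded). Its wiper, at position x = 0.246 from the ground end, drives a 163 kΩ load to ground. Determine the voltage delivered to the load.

V_out ≈ 1.55 V

Split the track: R_lower = x·R_p = 7.872 kΩ, R_upper = (1−x)·R_p = 24.13 kΩ.
(x·R_p) ‖ R_L = 7.509 kΩ.
Loaded-divider output: V_out = 6.53 × 0.2374 = 1.550 V.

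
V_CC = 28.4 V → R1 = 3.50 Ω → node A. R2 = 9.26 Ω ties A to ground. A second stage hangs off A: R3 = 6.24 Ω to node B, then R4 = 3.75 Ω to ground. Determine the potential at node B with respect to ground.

V_B ≈ 6.17 V

Looking into the second stage from A: R3 + R4 = 9.990 Ω appears in parallel with R2.
R2 ‖ (R3+R4) = 4.806 Ω.
First divider: V_A = V_CC · 4.806/(3.50 + 4.806) = 16.43 V.
Then the unloaded second divider: V_B = V_A × R4/(R3+R4) = 16.43 × 0.3754 = 6.168 V.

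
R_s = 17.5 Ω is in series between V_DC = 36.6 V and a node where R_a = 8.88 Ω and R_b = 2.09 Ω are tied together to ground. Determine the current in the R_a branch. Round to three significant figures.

Equivalent of the parallel group: R_p = 1.692 Ω.
V_A by voltage divider: V_A = 36.6 × 1.692/(17.5 + 1.692) = 3.226 V.
I(R_a) = V_A / R_a = 3.226/8.88 = 0.3633 A.

I ≈ 0.363 A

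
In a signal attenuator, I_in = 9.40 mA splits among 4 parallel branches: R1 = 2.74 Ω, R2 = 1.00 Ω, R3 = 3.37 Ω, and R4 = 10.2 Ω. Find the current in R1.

Conductances: ΣG = 1/2.74 + 1/1.00 + 1/3.37 + 1/10.2 = 1.760 (1/Ω).
R1 takes the fraction G_k/ΣG = 0.3650/1.760 = 0.2074, so I = 9.40 × 0.2074 = 1.950 mA.

I ≈ 1.95 mA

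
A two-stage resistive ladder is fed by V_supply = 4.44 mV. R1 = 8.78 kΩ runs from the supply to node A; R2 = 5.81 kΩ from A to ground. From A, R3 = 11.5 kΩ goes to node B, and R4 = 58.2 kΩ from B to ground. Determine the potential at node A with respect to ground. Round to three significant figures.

V_A ≈ 1.68 mV

The second stage (R3 + R4 = 69.70 kΩ) loads node A in parallel with R2.
Effective lower resistance at A: R2 ‖ 69.70 = 5.363 kΩ.
So V_A = 4.44 × 0.3792 = 1.684 mV.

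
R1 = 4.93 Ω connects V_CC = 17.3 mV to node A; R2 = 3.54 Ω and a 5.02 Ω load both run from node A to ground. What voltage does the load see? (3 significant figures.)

V_out ≈ 5.13 mV

First combine the lower leg with the load: R2 ‖ R_L = 2.076 Ω.
Now apply the divider: V_out = 17.3 × 0.2963 = 5.126 mV.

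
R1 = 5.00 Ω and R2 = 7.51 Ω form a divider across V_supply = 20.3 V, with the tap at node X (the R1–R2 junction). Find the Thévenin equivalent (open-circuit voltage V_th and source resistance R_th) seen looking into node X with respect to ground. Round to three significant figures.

V_th ≈ 12.2 V, R_th ≈ 3.00 Ω

With X open, the divider is unloaded: V_th = 20.3 × 7.51/12.51 = 12.19 V.
Zeroing V_supply shorts the top of R1 to ground, so R_th = R1 ‖ R2 = 3.002 Ω.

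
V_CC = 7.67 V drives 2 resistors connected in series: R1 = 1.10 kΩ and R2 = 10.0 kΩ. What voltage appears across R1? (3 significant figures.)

ΣR = 1.10 + 10.0 = 11.10 kΩ.
V = V_CC · R/ΣR = 7.67 × 0.09910 = 0.7601 V.

V ≈ 0.760 V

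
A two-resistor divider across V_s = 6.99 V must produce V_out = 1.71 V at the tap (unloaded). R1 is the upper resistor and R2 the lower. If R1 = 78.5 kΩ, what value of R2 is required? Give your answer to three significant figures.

R2 ≈ 25.4 kΩ

Required fraction k = V_out/V_s = 0.2446.
Rearranging, R2 = R1·k/(1−k) = 78.5 × 0.3239 = 25.42 kΩ.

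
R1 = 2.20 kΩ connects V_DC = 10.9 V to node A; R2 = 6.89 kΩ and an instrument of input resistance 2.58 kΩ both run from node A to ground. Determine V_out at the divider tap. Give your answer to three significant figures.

V_out ≈ 5.02 V

R2 ‖ R_L = (6.89 × 2.58)/(6.89 + 2.58) = 1.877 kΩ.
Now apply the divider: V_out = 10.9 × 0.4604 = 5.018 V.
(Unloaded it would be 8.26 V; the load pulls it down.)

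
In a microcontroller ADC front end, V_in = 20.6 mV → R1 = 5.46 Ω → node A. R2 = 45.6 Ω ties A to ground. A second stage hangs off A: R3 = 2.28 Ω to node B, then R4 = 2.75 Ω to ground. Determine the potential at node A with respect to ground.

Looking into the second stage from A: R3 + R4 = 5.030 Ω appears in parallel with R2.
R2 ‖ (R3+R4) = 4.530 Ω.
So V_A = 20.6 × 0.4535 = 9.341 mV.

V_A ≈ 9.34 mV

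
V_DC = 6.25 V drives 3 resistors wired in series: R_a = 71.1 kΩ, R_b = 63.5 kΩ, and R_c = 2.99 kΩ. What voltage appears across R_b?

V ≈ 2.88 V

Series total: ΣR = 71.1 + 63.5 + 2.99 = 137.6 kΩ.
V = V_DC · R/ΣR = 6.25 × 0.4615 = 2.884 V.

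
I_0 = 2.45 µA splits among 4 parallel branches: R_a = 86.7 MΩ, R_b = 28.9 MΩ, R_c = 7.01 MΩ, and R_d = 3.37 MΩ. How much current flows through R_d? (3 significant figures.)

I ≈ 1.50 µA

ΣG = 1/86.7 + 1/28.9 + 1/7.01 + 1/3.37 = 0.4855.
By the current-divider rule, I = I_0 · G_k/ΣG = 2.45 × 0.6112 = 1.497 µA.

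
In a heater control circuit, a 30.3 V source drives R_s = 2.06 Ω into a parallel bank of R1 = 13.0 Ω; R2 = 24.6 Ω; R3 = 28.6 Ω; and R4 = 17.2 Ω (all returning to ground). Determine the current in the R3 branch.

I ≈ 0.739 A

Combine the parallel branches: R_p = (1/13.0 + 1/24.6 + 1/28.6 + 1/17.2)⁻¹ = 4.747 Ω.
V_A by voltage divider: V_A = 30.3 × 4.747/(2.06 + 4.747) = 21.13 V.
I(R3) = V_A / R3 = 21.13/28.6 = 0.7388 A.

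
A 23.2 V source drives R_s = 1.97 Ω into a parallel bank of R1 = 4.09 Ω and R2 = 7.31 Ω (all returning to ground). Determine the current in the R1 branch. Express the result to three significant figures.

I ≈ 3.24 A

Combine the parallel branches: R_p = (1/4.09 + 1/7.31)⁻¹ = 2.623 Ω.
V_A = 23.2 × 2.623/4.593 = 13.25 V.
I(R1) = V_A / R1 = 13.25/4.09 = 3.239 A.
(Equivalently: I_total = 5.052 A, then current-divider fraction G_k/ΣG = 0.6412.)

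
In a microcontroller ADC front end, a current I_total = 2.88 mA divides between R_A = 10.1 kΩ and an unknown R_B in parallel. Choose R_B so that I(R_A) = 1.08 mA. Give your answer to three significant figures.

R_B ≈ 6.06 kΩ

The fraction through R_A equals R_B/(R_A+R_B).
With f = 0.3750, R_B = R_A · f/(1−f) = 10.1 × 0.6000 = 6.060 kΩ.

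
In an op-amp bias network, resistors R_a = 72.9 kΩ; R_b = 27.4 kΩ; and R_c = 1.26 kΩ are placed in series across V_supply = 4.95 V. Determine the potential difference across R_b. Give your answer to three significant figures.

Series total: ΣR = 72.9 + 27.4 + 1.26 = 101.6 kΩ.
V = V_supply · R/ΣR = 4.95 × 0.2698 = 1.335 V.

V ≈ 1.34 V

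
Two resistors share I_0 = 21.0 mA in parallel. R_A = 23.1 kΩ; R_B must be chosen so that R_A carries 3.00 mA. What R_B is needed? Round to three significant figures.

R_B ≈ 3.85 kΩ

Two-branch current divider: I_A = I_0 · R_B/(R_A + R_B).
With f = 0.1429, R_B = R_A · f/(1−f) = 23.1 × 0.1667 = 3.850 kΩ.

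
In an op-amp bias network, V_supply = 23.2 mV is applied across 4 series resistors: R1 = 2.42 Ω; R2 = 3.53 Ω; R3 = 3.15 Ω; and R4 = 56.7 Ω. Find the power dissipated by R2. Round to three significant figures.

Series current I = V_supply/ΣR = 23.2/65.80 = 0.3526 mA.
P(R2) = I²·R2 = (0.3526)² × 3.53 = 0.4388 µW.

P ≈ 0.439 µW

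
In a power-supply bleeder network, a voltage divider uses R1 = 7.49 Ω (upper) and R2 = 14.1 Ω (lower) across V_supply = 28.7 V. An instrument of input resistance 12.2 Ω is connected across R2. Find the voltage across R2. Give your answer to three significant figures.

First combine the lower leg with the load: R2 ‖ R_L = 6.541 Ω.
Now apply the divider: V_out = 28.7 × 0.4662 = 13.38 V.
(Unloaded it would be 18.7 V; the load pulls it down.)

V_out ≈ 13.4 V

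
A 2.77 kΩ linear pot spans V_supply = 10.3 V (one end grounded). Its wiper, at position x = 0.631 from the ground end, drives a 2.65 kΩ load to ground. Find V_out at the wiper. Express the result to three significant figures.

Split the track: R_lower = x·R_p = 1.748 kΩ, R_upper = (1−x)·R_p = 1.022 kΩ.
Lower segment in parallel with the load: 1.748 ‖ 2.65 = 1.053 kΩ.
Loaded-divider output: V_out = 10.3 × 0.5075 = 5.227 V.

V_out ≈ 5.23 V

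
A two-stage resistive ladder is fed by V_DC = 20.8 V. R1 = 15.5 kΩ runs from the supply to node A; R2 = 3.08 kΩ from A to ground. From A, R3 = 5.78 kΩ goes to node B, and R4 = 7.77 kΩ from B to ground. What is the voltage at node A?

V_A ≈ 2.90 V

Node A sees R2 in parallel with the series input of stage 2, R3 + R4 = 13.55 kΩ.
R2 ‖ (R3+R4) = 2.510 kΩ.
V_A = 20.8 × 2.510/(15.5 + 2.510) = 2.898 V.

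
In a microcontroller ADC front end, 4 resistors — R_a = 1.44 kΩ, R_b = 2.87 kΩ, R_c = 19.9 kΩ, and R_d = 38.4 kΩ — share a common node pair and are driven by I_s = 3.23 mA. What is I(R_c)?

Total conductance ΣG = 1/1.44 + 1/2.87 + 1/19.9 + 1/38.4 = 1.119 (units of 1/kΩ).
R_c takes the fraction G_k/ΣG = 0.05025/1.119 = 0.04490, so I = 3.23 × 0.04490 = 0.1450 mA.

I ≈ 0.145 mA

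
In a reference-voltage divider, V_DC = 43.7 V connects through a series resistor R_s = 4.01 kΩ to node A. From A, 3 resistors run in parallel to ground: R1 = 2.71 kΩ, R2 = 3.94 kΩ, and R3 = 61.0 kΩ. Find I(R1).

I ≈ 4.53 mA

Equivalent of the parallel group: R_p = 1.564 kΩ.
Node voltage V_A = V_DC · R_p/(R_s + R_p) = 43.7 × 0.2806 = 12.26 V.
I(R1) = V_A / R1 = 12.26/2.71 = 4.526 mA.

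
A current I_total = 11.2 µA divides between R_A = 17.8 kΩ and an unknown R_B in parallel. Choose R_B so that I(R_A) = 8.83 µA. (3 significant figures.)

The fraction through R_A equals R_B/(R_A+R_B).
8.83/11.2 = R_B/(R_A + R_B) → R_B = R_A · (0.7884)/(1 − 0.7884) = 17.8 × 3.726 = 66.32 kΩ.

R_B ≈ 66.3 kΩ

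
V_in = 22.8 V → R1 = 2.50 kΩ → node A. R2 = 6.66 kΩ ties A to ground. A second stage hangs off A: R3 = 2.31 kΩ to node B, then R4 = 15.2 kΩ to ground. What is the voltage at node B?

V_B ≈ 13.0 V

Looking into the second stage from A: R3 + R4 = 17.51 kΩ appears in parallel with R2.
Effective lower resistance at A: R2 ‖ 17.51 = 4.825 kΩ.
V_A = 22.8 × 4.825/(2.50 + 4.825) = 15.02 V.
Then the unloaded second divider: V_B = V_A × R4/(R3+R4) = 15.02 × 0.8681 = 13.04 V.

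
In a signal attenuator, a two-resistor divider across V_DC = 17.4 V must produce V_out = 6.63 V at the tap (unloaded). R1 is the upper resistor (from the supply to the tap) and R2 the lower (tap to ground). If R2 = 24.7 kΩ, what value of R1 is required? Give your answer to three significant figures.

R1 ≈ 40.1 kΩ

The divider ratio is R2/(R1+R2) = 6.63/17.4 = 0.3810.
R1 = R2·(1/k − 1) = 24.7 × 1.624 = 40.12 kΩ.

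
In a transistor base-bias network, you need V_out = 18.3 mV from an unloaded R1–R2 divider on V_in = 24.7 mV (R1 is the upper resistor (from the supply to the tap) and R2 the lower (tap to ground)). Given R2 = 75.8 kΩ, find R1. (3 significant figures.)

R1 ≈ 26.5 kΩ

The divider ratio is R2/(R1+R2) = 18.3/24.7 = 0.7409.
So R1 = R2 · (V_in/V_out − 1) = 75.8 × (24.7/18.3 − 1) = 75.8 × 0.3497 = 26.51 kΩ.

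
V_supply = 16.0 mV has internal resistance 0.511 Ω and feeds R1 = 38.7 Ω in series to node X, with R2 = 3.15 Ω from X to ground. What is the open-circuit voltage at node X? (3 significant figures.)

V_th ≈ 1.19 mV

R1' = 0.511 + 38.7 = 39.21 Ω (source resistance + R1).
V_th is the unloaded tap voltage: V_supply · R2/(R1'+R2) = 16.0 × 0.07436 = 1.190 mV.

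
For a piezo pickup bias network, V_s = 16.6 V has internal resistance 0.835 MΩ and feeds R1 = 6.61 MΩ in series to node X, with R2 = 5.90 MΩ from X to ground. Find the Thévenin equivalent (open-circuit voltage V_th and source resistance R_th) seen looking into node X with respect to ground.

V_th ≈ 7.34 V, R_th ≈ 3.29 MΩ

R1' = 0.835 + 6.61 = 7.445 MΩ (source resistance + R1).
V_th is the unloaded tap voltage: V_s · R2/(R1'+R2) = 16.6 × 0.4421 = 7.339 V.
With V_s suppressed (replaced by a short), R_th = R1' ‖ R2 = (7.445 × 5.90)/(7.445 + 5.90) = 3.292 MΩ.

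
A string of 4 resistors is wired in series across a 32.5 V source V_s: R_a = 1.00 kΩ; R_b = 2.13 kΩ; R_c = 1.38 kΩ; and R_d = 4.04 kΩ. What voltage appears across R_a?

Total series resistance ΣR = 1.00 + 2.13 + 1.38 + 4.04 = 8.550 kΩ.
V = V_s · R/ΣR = 32.5 × 0.1170 = 3.801 V.

V ≈ 3.80 V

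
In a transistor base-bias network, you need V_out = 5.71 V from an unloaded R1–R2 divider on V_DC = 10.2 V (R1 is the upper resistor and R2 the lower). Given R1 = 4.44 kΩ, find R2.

R2 ≈ 5.65 kΩ

Required fraction k = V_out/V_DC = 0.5598.
Rearranging, R2 = R1·k/(1−k) = 4.44 × 1.272 = 5.646 kΩ.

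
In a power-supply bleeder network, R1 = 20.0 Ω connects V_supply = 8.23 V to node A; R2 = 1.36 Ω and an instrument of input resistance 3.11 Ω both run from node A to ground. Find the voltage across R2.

V_out ≈ 0.372 V

First combine the lower leg with the load: R2 ‖ R_L = 0.9462 Ω.
Voltage divider with the loaded lower leg: V_out = 8.23 × 0.9462/(20.0 + 0.9462) = 8.23 × 0.04517 = 0.3718 V.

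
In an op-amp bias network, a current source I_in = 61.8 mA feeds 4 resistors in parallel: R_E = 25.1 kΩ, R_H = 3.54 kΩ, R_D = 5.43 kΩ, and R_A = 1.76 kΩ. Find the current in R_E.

I ≈ 2.29 mA

Conductances: ΣG = 1/25.1 + 1/3.54 + 1/5.43 + 1/1.76 = 1.075 (1/kΩ).
R_E takes the fraction G_k/ΣG = 0.03984/1.075 = 0.03707, so I = 61.8 × 0.03707 = 2.291 mA.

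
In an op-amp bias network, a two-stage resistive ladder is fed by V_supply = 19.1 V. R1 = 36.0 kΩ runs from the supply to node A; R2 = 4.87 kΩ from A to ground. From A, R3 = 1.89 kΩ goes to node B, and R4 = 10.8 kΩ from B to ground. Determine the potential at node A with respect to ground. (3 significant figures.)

V_A ≈ 1.70 V

Looking into the second stage from A: R3 + R4 = 12.69 kΩ appears in parallel with R2.
Effective lower resistance at A: R2 ‖ 12.69 = 3.519 kΩ.
V_A = 19.1 × 3.519/(36.0 + 3.519) = 1.701 V.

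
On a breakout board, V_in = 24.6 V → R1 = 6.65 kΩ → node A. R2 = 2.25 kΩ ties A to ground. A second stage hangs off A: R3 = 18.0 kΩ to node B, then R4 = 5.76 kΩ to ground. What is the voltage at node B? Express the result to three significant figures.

V_B ≈ 1.41 V

Node A sees R2 in parallel with the series input of stage 2, R3 + R4 = 23.76 kΩ.
Effective lower resistance at A: R2 ‖ 23.76 = 2.055 kΩ.
First divider: V_A = V_in · 2.055/(6.65 + 2.055) = 5.808 V.
Stage 2 is unloaded, so V_B = V_A · R4/(R3+R4) = 5.808 × 5.76/23.76 = 1.408 V.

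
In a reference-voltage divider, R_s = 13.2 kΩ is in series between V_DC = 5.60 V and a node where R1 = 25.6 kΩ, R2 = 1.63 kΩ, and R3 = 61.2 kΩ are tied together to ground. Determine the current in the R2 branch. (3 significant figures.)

Parallel bank: R_p = 1/(1/25.6 + 1/1.63 + 1/61.2) = 1.495 kΩ.
V_A = 5.60 × 1.495/14.69 = 0.5697 V.
I(R2) = V_A / R2 = 0.5697/1.63 = 0.3495 mA.

I ≈ 0.350 mA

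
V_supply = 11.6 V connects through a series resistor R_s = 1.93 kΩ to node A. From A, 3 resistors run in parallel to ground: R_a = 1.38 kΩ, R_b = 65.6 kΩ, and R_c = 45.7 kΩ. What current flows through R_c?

Equivalent of the parallel group: R_p = 1.313 kΩ.
V_A = 11.6 × 1.313/3.243 = 4.696 V.
Branch current I = V_A/R_c = 4.696/45.7 = 0.1028 mA.

I ≈ 0.103 mA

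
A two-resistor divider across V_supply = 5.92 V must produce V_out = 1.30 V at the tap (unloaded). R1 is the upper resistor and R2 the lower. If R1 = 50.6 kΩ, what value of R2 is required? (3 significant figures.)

Required fraction k = V_out/V_supply = 0.2196.
So R2 = R1 · V_out/(V_supply − V_out) = 50.6 × 1.30/(5.92 − 1.30) = 50.6 × 0.2814 = 14.24 kΩ.

R2 ≈ 14.2 kΩ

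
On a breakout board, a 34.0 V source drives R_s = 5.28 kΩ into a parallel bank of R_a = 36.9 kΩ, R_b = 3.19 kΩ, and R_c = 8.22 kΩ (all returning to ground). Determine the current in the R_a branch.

I ≈ 0.268 mA

Combine the parallel branches: R_p = (1/36.9 + 1/3.19 + 1/8.22)⁻¹ = 2.163 kΩ.
Node voltage V_A = V_supply · R_p/(R_s + R_p) = 34.0 × 0.2906 = 9.882 V.
Branch current I = V_A/R_a = 9.882/36.9 = 0.2678 mA.
(Equivalently: I_total = 4.568 mA, then current-divider fraction G_k/ΣG = 0.05863.)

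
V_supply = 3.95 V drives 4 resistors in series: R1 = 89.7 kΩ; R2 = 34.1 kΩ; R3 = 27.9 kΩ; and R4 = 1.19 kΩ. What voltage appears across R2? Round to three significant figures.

V ≈ 0.881 V

Series total: ΣR = 89.7 + 34.1 + 27.9 + 1.19 = 152.9 kΩ.
V = V_supply · R/ΣR = 3.95 × 0.2230 = 0.8810 V.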